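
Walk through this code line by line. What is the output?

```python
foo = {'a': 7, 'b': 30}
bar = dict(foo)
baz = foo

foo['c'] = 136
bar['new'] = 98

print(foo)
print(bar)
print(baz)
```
{'a': 7, 'b': 30, 'c': 136}
{'a': 7, 'b': 30, 'new': 98}
{'a': 7, 'b': 30, 'c': 136}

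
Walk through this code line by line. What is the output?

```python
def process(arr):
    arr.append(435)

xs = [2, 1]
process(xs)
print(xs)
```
[2, 1, 435]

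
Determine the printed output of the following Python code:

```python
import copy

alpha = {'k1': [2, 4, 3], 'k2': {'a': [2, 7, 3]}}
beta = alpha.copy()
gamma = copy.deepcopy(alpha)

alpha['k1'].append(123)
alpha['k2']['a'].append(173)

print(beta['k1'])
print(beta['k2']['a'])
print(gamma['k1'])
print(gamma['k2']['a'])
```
[2, 4, 3, 123]
[2, 7, 3, 173]
[2, 4, 3]
[2, 7, 3]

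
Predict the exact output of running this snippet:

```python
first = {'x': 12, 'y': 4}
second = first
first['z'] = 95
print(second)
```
{'x': 12, 'y': 4, 'z': 95}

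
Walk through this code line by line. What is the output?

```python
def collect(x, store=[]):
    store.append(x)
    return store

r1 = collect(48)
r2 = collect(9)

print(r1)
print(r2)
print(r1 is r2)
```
[48, 9]
[48, 9]
True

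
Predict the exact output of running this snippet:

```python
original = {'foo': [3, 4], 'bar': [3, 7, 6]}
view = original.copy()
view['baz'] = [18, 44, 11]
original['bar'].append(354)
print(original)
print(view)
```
{'foo': [3, 4], 'bar': [3, 7, 6, 354]}
{'foo': [3, 4], 'bar': [3, 7, 6, 354], 'baz': [18, 44, 11]}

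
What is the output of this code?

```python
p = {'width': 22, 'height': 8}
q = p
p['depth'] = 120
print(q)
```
{'width': 22, 'height': 8, 'depth': 120}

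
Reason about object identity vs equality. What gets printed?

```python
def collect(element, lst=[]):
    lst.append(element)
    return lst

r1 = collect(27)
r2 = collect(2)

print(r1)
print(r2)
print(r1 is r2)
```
[27, 2]
[27, 2]
True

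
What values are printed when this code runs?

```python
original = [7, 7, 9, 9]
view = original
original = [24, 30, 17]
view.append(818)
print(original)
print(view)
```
[24, 30, 17]
[7, 7, 9, 9, 818]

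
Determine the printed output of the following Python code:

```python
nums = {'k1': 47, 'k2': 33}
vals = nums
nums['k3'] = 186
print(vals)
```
{'k1': 47, 'k2': 33, 'k3': 186}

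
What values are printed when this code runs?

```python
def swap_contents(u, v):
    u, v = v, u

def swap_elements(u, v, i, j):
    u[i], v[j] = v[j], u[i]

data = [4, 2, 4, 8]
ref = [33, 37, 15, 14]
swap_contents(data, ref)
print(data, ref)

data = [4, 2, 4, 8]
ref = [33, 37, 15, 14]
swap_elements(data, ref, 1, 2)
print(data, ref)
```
[4, 2, 4, 8] [33, 37, 15, 14]
[4, 15, 4, 8] [33, 37, 2, 14]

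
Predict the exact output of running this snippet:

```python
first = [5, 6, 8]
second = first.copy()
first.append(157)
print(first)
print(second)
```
[5, 6, 8, 157]
[5, 6, 8]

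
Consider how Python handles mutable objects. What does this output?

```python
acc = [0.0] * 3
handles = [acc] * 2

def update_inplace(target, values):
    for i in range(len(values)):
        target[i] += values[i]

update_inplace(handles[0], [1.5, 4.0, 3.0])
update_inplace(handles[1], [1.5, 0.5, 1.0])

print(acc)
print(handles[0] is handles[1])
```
[3.0, 4.5, 4.0]
True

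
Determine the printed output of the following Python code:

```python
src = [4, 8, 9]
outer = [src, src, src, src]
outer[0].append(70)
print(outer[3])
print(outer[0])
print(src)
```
[4, 8, 9, 70]
[4, 8, 9, 70]
[4, 8, 9, 70]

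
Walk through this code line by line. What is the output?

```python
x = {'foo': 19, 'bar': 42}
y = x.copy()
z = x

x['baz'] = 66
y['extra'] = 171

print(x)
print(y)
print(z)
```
{'foo': 19, 'bar': 42, 'baz': 66}
{'foo': 19, 'bar': 42, 'extra': 171}
{'foo': 19, 'bar': 42, 'baz': 66}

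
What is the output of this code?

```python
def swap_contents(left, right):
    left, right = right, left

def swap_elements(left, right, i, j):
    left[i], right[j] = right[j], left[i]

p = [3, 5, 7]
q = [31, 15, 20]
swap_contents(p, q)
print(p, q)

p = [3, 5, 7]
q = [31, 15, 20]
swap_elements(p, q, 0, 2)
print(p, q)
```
[3, 5, 7] [31, 15, 20]
[20, 5, 7] [31, 15, 3]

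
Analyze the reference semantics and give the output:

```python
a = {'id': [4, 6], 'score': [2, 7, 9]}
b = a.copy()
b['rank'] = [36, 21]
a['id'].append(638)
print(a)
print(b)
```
{'id': [4, 6, 638], 'score': [2, 7, 9]}
{'id': [4, 6, 638], 'score': [2, 7, 9], 'rank': [36, 21]}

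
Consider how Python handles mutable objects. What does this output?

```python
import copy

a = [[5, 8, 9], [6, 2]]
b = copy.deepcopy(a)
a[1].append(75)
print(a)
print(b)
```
[[5, 8, 9], [6, 2, 75]]
[[5, 8, 9], [6, 2]]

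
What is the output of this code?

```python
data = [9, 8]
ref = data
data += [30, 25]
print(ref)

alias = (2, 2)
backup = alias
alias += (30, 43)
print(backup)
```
[9, 8, 30, 25]
(2, 2)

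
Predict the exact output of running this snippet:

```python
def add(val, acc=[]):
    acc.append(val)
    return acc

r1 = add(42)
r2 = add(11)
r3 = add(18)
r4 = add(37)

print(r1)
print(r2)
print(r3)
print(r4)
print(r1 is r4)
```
[42, 11, 18, 37]
[42, 11, 18, 37]
[42, 11, 18, 37]
[42, 11, 18, 37]
True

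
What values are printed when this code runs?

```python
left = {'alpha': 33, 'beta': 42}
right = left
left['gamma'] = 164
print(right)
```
{'alpha': 33, 'beta': 42, 'gamma': 164}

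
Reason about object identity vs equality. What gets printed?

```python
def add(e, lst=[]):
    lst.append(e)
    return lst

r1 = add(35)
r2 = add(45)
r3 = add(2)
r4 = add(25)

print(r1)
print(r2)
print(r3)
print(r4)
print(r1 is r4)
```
[35, 45, 2, 25]
[35, 45, 2, 25]
[35, 45, 2, 25]
[35, 45, 2, 25]
True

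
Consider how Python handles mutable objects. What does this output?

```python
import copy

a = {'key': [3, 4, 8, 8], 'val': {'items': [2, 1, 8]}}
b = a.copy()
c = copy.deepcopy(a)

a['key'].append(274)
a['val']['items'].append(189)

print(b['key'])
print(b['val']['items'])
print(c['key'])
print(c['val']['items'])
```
[3, 4, 8, 8, 274]
[2, 1, 8, 189]
[3, 4, 8, 8]
[2, 1, 8]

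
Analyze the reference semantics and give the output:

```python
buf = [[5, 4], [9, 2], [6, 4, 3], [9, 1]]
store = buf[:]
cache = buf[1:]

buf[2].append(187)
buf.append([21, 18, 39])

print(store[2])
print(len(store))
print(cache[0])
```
[6, 4, 3, 187]
4
[9, 2]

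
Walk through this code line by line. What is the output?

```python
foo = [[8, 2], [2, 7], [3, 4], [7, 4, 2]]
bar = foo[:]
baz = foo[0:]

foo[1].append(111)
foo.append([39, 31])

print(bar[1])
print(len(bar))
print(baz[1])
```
[2, 7, 111]
4
[2, 7, 111]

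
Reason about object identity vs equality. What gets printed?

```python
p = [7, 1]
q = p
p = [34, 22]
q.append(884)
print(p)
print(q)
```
[34, 22]
[7, 1, 884]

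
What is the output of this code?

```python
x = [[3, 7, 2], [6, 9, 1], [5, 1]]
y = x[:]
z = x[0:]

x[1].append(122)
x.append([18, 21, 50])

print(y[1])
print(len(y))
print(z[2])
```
[6, 9, 1, 122]
3
[5, 1]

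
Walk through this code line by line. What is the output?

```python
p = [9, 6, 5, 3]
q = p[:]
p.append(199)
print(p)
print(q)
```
[9, 6, 5, 3, 199]
[9, 6, 5, 3]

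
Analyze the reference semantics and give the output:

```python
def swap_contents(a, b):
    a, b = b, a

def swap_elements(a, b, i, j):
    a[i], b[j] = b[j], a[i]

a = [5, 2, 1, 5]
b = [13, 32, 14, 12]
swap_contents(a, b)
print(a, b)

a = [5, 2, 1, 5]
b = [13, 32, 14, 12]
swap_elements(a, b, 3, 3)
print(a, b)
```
[5, 2, 1, 5] [13, 32, 14, 12]
[5, 2, 1, 12] [13, 32, 14, 5]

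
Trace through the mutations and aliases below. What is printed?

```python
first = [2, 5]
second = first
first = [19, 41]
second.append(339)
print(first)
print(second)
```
[19, 41]
[2, 5, 339]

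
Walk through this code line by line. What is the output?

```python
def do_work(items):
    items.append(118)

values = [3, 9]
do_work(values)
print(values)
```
[3, 9, 118]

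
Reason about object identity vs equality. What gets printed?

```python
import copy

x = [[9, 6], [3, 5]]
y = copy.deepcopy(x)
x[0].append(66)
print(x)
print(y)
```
[[9, 6, 66], [3, 5]]
[[9, 6], [3, 5]]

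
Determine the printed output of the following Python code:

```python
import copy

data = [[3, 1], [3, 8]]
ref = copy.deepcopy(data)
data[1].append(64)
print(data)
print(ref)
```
[[3, 1], [3, 8, 64]]
[[3, 1], [3, 8]]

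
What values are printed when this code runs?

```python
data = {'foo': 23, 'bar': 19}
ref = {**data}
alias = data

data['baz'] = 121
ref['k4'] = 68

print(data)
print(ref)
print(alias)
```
{'foo': 23, 'bar': 19, 'baz': 121}
{'foo': 23, 'bar': 19, 'k4': 68}
{'foo': 23, 'bar': 19, 'baz': 121}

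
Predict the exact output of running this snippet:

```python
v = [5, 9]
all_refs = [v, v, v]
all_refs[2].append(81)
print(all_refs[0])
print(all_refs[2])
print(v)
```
[5, 9, 81]
[5, 9, 81]
[5, 9, 81]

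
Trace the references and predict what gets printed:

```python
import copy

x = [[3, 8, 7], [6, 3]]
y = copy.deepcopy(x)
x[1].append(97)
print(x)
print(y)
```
[[3, 8, 7], [6, 3, 97]]
[[3, 8, 7], [6, 3]]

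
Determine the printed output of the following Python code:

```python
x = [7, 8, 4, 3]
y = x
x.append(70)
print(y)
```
[7, 8, 4, 3, 70]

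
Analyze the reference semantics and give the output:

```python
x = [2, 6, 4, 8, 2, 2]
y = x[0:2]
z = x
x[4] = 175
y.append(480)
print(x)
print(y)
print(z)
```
[2, 6, 4, 8, 175, 2]
[2, 6, 480]
[2, 6, 4, 8, 175, 2]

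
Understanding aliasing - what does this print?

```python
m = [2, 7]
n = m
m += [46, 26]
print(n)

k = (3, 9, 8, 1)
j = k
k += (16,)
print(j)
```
[2, 7, 46, 26]
(3, 9, 8, 1)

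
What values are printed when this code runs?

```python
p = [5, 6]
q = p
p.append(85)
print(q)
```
[5, 6, 85]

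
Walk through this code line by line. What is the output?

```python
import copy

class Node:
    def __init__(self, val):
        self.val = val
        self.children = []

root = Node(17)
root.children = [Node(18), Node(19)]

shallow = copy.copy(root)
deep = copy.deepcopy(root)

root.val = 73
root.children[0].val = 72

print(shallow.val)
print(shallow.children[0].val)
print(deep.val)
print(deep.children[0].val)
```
17
72
17
18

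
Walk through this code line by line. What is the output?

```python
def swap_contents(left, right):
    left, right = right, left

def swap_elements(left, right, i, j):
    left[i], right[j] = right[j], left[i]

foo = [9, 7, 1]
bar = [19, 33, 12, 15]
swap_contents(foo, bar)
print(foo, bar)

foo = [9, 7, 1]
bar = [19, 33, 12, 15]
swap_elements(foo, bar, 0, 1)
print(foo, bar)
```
[9, 7, 1] [19, 33, 12, 15]
[33, 7, 1] [19, 9, 12, 15]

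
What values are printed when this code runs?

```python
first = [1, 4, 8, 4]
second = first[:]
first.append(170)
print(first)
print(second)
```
[1, 4, 8, 4, 170]
[1, 4, 8, 4]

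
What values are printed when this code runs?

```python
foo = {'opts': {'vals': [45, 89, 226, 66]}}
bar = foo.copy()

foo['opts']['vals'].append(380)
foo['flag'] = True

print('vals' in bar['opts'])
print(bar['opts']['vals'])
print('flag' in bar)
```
True
[45, 89, 226, 66, 380]
False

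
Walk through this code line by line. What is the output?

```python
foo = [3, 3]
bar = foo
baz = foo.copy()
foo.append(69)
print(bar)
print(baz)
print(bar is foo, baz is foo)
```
[3, 3, 69]
[3, 3]
True False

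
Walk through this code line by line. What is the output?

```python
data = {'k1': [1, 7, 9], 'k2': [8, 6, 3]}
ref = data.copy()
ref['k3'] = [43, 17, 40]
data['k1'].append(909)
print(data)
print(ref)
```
{'k1': [1, 7, 9, 909], 'k2': [8, 6, 3]}
{'k1': [1, 7, 9, 909], 'k2': [8, 6, 3], 'k3': [43, 17, 40]}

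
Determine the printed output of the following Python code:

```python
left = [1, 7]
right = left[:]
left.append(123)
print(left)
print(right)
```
[1, 7, 123]
[1, 7]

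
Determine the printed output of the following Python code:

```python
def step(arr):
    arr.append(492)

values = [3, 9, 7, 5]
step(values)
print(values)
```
[3, 9, 7, 5, 492]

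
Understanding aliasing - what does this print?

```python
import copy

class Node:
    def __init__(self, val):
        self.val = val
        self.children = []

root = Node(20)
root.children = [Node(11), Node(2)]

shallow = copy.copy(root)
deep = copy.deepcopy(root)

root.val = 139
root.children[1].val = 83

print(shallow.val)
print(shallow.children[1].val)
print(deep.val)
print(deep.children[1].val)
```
20
83
20
2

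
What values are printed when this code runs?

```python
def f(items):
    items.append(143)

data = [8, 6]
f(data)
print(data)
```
[8, 6, 143]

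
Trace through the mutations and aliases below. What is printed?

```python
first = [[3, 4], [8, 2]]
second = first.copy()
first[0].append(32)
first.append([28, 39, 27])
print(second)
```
[[3, 4, 32], [8, 2]]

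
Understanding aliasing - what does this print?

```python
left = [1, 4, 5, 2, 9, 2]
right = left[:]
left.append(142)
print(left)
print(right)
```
[1, 4, 5, 2, 9, 2, 142]
[1, 4, 5, 2, 9, 2]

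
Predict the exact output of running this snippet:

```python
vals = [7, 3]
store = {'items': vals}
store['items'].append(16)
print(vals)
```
[7, 3, 16]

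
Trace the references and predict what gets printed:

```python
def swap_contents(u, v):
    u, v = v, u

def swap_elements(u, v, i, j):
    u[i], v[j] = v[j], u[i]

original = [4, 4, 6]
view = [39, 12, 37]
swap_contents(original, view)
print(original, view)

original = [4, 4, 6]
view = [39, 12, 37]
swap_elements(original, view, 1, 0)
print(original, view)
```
[4, 4, 6] [39, 12, 37]
[4, 39, 6] [4, 12, 37]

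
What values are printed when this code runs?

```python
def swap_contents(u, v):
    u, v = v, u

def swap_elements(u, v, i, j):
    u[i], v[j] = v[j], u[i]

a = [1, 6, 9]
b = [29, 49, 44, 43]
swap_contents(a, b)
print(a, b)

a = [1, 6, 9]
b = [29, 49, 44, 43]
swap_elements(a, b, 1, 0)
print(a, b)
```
[1, 6, 9] [29, 49, 44, 43]
[1, 29, 9] [6, 49, 44, 43]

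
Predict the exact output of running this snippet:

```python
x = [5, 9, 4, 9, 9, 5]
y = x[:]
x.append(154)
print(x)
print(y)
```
[5, 9, 4, 9, 9, 5, 154]
[5, 9, 4, 9, 9, 5]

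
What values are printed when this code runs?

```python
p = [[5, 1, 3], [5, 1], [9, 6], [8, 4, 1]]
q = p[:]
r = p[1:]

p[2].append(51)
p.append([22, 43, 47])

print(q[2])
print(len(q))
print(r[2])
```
[9, 6, 51]
4
[8, 4, 1]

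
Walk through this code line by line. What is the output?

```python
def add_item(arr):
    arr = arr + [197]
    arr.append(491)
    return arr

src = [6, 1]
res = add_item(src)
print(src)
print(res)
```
[6, 1]
[6, 1, 197, 491]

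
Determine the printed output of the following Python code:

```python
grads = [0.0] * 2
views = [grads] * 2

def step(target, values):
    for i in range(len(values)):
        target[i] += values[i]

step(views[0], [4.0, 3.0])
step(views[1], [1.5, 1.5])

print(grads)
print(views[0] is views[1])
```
[5.5, 4.5]
True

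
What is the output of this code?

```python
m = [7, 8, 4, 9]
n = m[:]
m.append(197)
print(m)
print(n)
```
[7, 8, 4, 9, 197]
[7, 8, 4, 9]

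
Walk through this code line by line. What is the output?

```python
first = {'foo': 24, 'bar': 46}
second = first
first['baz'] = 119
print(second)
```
{'foo': 24, 'bar': 46, 'baz': 119}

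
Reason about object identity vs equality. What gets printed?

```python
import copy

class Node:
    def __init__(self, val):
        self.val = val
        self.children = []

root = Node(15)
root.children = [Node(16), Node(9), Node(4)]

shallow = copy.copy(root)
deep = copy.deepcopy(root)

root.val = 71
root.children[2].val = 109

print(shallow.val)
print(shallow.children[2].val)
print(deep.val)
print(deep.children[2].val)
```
15
109
15
4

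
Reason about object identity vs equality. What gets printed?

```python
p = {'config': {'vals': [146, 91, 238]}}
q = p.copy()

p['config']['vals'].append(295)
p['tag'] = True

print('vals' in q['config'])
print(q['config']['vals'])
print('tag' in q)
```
True
[146, 91, 238, 295]
False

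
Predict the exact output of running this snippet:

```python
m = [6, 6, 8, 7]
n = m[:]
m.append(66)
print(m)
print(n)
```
[6, 6, 8, 7, 66]
[6, 6, 8, 7]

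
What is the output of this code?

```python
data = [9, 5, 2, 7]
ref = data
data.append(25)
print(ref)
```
[9, 5, 2, 7, 25]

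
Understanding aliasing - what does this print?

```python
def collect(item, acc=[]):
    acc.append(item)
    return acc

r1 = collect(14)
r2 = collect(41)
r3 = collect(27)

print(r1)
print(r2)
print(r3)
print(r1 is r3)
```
[14, 41, 27]
[14, 41, 27]
[14, 41, 27]
True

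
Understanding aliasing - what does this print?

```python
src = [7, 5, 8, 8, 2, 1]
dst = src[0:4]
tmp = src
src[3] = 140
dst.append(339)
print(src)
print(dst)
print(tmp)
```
[7, 5, 8, 140, 2, 1]
[7, 5, 8, 8, 339]
[7, 5, 8, 140, 2, 1]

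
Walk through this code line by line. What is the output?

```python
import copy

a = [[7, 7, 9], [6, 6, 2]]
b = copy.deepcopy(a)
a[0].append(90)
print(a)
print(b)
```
[[7, 7, 9, 90], [6, 6, 2]]
[[7, 7, 9], [6, 6, 2]]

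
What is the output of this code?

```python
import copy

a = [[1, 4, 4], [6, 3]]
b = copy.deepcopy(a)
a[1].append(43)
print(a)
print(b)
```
[[1, 4, 4], [6, 3, 43]]
[[1, 4, 4], [6, 3]]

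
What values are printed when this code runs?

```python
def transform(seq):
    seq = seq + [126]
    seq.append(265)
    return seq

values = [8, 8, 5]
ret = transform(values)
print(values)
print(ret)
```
[8, 8, 5]
[8, 8, 5, 126, 265]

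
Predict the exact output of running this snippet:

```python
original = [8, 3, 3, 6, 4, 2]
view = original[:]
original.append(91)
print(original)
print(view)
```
[8, 3, 3, 6, 4, 2, 91]
[8, 3, 3, 6, 4, 2]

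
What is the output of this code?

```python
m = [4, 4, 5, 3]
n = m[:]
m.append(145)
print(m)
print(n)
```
[4, 4, 5, 3, 145]
[4, 4, 5, 3]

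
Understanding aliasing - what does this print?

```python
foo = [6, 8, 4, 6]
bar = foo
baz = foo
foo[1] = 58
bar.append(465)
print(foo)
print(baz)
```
[6, 58, 4, 6, 465]
[6, 58, 4, 6, 465]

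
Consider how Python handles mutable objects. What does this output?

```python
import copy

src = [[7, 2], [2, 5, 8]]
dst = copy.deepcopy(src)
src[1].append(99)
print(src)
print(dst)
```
[[7, 2], [2, 5, 8, 99]]
[[7, 2], [2, 5, 8]]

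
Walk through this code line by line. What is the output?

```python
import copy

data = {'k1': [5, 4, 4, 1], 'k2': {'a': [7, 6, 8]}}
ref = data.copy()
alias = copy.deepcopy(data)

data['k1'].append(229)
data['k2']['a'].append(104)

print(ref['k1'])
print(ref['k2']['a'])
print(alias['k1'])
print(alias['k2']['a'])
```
[5, 4, 4, 1, 229]
[7, 6, 8, 104]
[5, 4, 4, 1]
[7, 6, 8]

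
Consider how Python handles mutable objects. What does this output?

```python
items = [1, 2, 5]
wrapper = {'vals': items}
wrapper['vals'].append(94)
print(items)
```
[1, 2, 5, 94]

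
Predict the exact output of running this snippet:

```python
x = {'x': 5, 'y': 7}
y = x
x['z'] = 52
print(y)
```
{'x': 5, 'y': 7, 'z': 52}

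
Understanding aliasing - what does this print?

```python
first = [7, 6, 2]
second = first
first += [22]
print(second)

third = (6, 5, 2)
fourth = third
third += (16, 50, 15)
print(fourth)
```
[7, 6, 2, 22]
(6, 5, 2)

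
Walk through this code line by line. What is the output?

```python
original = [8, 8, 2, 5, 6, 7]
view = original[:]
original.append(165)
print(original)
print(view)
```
[8, 8, 2, 5, 6, 7, 165]
[8, 8, 2, 5, 6, 7]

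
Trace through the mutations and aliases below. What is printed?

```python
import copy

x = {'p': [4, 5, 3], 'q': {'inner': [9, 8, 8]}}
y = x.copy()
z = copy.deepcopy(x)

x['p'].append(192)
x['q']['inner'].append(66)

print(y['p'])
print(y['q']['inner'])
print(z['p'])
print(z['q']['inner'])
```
[4, 5, 3, 192]
[9, 8, 8, 66]
[4, 5, 3]
[9, 8, 8]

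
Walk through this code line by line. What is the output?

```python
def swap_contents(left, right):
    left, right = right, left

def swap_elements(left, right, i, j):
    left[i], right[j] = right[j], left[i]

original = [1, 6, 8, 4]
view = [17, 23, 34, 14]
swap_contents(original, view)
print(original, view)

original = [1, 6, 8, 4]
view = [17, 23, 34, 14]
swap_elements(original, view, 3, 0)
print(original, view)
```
[1, 6, 8, 4] [17, 23, 34, 14]
[1, 6, 8, 17] [4, 23, 34, 14]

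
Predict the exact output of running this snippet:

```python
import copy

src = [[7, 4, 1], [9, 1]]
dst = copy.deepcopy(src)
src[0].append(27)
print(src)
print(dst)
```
[[7, 4, 1, 27], [9, 1]]
[[7, 4, 1], [9, 1]]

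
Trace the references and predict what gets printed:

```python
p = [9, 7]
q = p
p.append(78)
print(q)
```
[9, 7, 78]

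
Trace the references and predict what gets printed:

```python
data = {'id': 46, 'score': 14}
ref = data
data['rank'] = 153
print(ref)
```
{'id': 46, 'score': 14, 'rank': 153}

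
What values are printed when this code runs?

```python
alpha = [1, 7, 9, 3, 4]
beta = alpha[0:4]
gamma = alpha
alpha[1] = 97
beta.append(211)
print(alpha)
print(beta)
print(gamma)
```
[1, 97, 9, 3, 4]
[1, 7, 9, 3, 211]
[1, 97, 9, 3, 4]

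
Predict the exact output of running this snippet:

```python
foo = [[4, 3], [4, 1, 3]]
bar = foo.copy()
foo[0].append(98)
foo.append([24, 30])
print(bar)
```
[[4, 3, 98], [4, 1, 3]]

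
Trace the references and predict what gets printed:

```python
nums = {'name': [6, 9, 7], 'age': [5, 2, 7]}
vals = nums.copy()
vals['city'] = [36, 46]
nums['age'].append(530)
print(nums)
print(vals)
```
{'name': [6, 9, 7], 'age': [5, 2, 7, 530]}
{'name': [6, 9, 7], 'age': [5, 2, 7, 530], 'city': [36, 46]}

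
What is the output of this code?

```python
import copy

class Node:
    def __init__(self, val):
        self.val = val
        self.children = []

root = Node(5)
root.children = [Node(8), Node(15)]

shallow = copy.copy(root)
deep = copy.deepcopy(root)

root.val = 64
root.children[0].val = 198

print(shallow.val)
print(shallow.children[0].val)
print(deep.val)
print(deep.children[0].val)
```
5
198
5
8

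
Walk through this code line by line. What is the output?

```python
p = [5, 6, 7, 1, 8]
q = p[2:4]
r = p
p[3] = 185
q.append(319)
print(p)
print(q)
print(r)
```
[5, 6, 7, 185, 8]
[7, 1, 319]
[5, 6, 7, 185, 8]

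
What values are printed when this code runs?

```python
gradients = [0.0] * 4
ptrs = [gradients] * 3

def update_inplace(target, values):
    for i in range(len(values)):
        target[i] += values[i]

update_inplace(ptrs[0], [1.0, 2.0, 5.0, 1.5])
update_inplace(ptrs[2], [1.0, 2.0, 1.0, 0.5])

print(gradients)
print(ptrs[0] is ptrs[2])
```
[2.0, 4.0, 6.0, 2.0]
True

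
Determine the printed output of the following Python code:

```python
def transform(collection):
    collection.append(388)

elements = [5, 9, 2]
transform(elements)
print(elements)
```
[5, 9, 2, 388]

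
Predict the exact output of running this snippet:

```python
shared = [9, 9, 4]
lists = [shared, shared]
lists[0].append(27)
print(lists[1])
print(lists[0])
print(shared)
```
[9, 9, 4, 27]
[9, 9, 4, 27]
[9, 9, 4, 27]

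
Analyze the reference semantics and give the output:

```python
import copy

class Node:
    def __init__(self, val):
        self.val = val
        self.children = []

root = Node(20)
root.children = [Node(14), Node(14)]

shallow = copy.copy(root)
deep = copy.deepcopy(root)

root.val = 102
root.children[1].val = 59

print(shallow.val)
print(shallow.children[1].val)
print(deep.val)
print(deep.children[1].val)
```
20
59
20
14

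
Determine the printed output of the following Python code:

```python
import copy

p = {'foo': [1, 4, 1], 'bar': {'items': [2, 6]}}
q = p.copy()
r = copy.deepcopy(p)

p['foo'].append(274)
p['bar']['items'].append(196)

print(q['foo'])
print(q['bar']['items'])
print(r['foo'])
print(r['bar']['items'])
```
[1, 4, 1, 274]
[2, 6, 196]
[1, 4, 1]
[2, 6]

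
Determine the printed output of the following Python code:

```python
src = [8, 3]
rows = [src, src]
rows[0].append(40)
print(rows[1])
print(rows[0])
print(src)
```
[8, 3, 40]
[8, 3, 40]
[8, 3, 40]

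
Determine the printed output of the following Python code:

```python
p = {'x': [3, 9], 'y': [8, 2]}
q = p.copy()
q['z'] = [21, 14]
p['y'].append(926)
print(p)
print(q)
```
{'x': [3, 9], 'y': [8, 2, 926]}
{'x': [3, 9], 'y': [8, 2, 926], 'z': [21, 14]}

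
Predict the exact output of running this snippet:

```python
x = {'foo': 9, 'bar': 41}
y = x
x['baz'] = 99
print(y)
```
{'foo': 9, 'bar': 41, 'baz': 99}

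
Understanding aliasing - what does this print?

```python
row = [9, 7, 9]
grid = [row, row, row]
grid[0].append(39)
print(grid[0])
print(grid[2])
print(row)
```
[9, 7, 9, 39]
[9, 7, 9, 39]
[9, 7, 9, 39]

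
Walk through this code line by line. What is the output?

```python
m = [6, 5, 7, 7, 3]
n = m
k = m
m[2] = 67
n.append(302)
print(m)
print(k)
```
[6, 5, 67, 7, 3, 302]
[6, 5, 67, 7, 3, 302]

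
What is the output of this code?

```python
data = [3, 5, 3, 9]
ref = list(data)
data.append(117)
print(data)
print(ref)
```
[3, 5, 3, 9, 117]
[3, 5, 3, 9]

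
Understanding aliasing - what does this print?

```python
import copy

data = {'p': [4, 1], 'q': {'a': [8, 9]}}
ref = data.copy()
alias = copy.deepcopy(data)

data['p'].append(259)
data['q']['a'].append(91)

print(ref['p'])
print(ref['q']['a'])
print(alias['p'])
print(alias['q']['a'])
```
[4, 1, 259]
[8, 9, 91]
[4, 1]
[8, 9]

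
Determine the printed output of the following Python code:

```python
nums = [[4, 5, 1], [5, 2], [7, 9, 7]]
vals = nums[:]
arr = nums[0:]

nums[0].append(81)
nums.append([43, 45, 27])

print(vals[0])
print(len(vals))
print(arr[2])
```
[4, 5, 1, 81]
3
[7, 9, 7]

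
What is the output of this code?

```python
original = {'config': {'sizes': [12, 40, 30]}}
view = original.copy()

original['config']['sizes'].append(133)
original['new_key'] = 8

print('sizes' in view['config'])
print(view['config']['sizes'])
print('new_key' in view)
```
True
[12, 40, 30, 133]
False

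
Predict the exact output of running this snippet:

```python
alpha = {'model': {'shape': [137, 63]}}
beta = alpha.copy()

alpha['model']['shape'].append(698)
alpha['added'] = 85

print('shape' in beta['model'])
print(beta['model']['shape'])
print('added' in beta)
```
True
[137, 63, 698]
False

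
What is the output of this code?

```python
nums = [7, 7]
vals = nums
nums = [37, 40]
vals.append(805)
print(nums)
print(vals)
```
[37, 40]
[7, 7, 805]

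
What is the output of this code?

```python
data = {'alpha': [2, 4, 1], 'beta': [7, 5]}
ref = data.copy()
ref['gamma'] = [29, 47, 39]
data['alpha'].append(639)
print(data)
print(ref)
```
{'alpha': [2, 4, 1, 639], 'beta': [7, 5]}
{'alpha': [2, 4, 1, 639], 'beta': [7, 5], 'gamma': [29, 47, 39]}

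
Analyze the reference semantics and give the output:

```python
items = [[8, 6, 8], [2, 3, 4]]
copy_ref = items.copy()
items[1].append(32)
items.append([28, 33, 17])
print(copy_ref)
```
[[8, 6, 8], [2, 3, 4, 32]]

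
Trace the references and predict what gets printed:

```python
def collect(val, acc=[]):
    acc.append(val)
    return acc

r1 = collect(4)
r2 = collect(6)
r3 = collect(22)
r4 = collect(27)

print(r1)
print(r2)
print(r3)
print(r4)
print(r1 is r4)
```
[4, 6, 22, 27]
[4, 6, 22, 27]
[4, 6, 22, 27]
[4, 6, 22, 27]
True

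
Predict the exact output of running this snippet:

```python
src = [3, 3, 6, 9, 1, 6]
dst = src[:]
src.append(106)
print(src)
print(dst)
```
[3, 3, 6, 9, 1, 6, 106]
[3, 3, 6, 9, 1, 6]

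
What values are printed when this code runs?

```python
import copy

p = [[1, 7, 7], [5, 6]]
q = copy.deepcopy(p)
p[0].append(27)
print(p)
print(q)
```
[[1, 7, 7, 27], [5, 6]]
[[1, 7, 7], [5, 6]]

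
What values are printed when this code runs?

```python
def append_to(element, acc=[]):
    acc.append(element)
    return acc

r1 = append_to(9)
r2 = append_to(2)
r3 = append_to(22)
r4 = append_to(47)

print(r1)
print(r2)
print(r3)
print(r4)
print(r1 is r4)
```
[9, 2, 22, 47]
[9, 2, 22, 47]
[9, 2, 22, 47]
[9, 2, 22, 47]
True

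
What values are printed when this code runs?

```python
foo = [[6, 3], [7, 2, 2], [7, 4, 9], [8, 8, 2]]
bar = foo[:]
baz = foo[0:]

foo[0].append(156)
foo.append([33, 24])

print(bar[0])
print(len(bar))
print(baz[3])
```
[6, 3, 156]
4
[8, 8, 2]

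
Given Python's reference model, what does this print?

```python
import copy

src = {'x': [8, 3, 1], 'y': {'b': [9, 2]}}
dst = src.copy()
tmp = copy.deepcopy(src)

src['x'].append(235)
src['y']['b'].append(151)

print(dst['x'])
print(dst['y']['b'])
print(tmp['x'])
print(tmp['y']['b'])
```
[8, 3, 1, 235]
[9, 2, 151]
[8, 3, 1]
[9, 2]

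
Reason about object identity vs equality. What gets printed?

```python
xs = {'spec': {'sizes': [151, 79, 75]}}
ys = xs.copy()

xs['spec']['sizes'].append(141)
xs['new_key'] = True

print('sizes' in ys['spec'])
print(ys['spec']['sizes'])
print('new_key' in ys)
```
True
[151, 79, 75, 141]
False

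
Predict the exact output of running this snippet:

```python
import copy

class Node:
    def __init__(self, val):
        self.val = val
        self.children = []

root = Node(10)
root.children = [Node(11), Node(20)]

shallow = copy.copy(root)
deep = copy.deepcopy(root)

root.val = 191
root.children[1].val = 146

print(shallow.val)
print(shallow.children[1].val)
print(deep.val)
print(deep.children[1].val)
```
10
146
10
20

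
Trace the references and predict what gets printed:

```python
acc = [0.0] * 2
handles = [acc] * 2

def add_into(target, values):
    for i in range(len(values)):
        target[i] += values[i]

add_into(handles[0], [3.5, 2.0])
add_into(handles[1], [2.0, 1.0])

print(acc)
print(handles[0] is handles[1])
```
[5.5, 3.0]
True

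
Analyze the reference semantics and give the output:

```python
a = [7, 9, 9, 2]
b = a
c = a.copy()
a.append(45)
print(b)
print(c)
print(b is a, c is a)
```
[7, 9, 9, 2, 45]
[7, 9, 9, 2]
True False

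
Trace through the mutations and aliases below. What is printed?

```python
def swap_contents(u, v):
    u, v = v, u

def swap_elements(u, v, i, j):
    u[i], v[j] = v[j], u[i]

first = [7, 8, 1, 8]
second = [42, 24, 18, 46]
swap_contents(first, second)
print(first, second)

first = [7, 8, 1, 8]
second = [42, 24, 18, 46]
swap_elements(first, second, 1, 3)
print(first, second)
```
[7, 8, 1, 8] [42, 24, 18, 46]
[7, 46, 1, 8] [42, 24, 18, 8]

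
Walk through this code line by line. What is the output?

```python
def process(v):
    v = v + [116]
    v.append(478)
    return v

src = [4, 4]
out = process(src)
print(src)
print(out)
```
[4, 4]
[4, 4, 116, 478]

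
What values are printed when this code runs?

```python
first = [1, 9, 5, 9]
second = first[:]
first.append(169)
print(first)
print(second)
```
[1, 9, 5, 9, 169]
[1, 9, 5, 9]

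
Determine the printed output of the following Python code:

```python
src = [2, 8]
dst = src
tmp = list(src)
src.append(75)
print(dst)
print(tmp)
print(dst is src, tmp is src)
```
[2, 8, 75]
[2, 8]
True False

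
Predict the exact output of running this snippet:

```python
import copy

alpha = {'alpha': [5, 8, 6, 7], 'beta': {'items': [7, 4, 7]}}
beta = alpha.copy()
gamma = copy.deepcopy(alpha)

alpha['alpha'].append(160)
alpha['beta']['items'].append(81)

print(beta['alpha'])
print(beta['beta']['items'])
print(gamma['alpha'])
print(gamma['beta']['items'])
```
[5, 8, 6, 7, 160]
[7, 4, 7, 81]
[5, 8, 6, 7]
[7, 4, 7]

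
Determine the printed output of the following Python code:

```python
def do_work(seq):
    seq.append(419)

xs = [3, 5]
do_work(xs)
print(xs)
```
[3, 5, 419]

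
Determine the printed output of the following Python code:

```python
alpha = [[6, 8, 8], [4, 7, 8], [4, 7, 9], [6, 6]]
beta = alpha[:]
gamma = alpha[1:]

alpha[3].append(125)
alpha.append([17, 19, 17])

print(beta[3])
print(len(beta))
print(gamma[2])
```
[6, 6, 125]
4
[6, 6, 125]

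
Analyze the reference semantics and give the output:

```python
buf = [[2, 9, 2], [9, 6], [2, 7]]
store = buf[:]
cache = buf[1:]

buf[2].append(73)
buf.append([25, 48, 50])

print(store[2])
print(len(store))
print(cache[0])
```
[2, 7, 73]
3
[9, 6]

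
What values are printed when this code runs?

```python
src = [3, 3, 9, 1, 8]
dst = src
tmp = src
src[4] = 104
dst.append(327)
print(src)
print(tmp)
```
[3, 3, 9, 1, 104, 327]
[3, 3, 9, 1, 104, 327]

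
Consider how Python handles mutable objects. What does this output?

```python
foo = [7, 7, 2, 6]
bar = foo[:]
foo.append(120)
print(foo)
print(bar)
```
[7, 7, 2, 6, 120]
[7, 7, 2, 6]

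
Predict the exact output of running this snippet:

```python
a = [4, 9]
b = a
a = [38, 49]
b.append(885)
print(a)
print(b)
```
[38, 49]
[4, 9, 885]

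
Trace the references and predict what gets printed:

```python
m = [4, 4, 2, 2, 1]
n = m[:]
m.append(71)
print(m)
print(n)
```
[4, 4, 2, 2, 1, 71]
[4, 4, 2, 2, 1]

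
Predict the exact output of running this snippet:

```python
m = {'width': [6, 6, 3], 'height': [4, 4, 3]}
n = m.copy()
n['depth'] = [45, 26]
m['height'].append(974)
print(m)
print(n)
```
{'width': [6, 6, 3], 'height': [4, 4, 3, 974]}
{'width': [6, 6, 3], 'height': [4, 4, 3, 974], 'depth': [45, 26]}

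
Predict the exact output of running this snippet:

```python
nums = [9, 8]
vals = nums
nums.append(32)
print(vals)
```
[9, 8, 32]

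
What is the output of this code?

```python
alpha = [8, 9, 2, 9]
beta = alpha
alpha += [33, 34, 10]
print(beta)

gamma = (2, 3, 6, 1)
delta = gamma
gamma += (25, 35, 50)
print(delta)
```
[8, 9, 2, 9, 33, 34, 10]
(2, 3, 6, 1)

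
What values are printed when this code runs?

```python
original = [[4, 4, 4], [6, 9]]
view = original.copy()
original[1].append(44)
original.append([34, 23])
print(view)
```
[[4, 4, 4], [6, 9, 44]]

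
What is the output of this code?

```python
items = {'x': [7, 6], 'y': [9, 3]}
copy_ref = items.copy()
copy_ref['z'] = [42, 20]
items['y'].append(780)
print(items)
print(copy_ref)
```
{'x': [7, 6], 'y': [9, 3, 780]}
{'x': [7, 6], 'y': [9, 3, 780], 'z': [42, 20]}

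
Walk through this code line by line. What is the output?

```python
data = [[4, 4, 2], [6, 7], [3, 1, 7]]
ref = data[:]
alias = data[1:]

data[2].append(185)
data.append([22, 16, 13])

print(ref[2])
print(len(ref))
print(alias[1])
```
[3, 1, 7, 185]
3
[3, 1, 7, 185]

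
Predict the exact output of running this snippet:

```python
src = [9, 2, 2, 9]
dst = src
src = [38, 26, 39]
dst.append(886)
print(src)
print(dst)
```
[38, 26, 39]
[9, 2, 2, 9, 886]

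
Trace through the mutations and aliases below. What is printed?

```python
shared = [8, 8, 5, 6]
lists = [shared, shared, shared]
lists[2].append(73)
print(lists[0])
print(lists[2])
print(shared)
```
[8, 8, 5, 6, 73]
[8, 8, 5, 6, 73]
[8, 8, 5, 6, 73]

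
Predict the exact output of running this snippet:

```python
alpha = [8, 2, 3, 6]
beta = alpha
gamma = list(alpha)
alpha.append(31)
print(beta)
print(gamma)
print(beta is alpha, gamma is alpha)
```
[8, 2, 3, 6, 31]
[8, 2, 3, 6]
True False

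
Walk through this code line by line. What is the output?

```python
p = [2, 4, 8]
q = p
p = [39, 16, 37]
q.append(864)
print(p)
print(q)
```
[39, 16, 37]
[2, 4, 8, 864]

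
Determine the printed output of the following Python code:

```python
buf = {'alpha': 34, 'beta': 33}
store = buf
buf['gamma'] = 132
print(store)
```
{'alpha': 34, 'beta': 33, 'gamma': 132}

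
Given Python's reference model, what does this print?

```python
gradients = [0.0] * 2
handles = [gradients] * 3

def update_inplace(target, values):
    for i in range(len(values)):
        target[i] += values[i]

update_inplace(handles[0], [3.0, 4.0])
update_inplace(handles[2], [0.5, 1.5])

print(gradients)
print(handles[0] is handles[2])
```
[3.5, 5.5]
True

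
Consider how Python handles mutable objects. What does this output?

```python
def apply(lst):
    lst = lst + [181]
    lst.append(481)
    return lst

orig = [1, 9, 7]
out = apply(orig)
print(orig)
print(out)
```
[1, 9, 7]
[1, 9, 7, 181, 481]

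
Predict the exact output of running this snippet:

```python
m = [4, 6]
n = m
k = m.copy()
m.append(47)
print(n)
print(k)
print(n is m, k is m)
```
[4, 6, 47]
[4, 6]
True False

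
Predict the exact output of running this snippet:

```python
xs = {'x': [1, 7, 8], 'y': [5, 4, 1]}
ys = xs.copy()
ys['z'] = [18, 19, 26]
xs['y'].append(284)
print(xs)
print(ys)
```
{'x': [1, 7, 8], 'y': [5, 4, 1, 284]}
{'x': [1, 7, 8], 'y': [5, 4, 1, 284], 'z': [18, 19, 26]}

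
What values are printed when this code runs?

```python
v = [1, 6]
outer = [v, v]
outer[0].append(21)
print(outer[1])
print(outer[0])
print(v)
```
[1, 6, 21]
[1, 6, 21]
[1, 6, 21]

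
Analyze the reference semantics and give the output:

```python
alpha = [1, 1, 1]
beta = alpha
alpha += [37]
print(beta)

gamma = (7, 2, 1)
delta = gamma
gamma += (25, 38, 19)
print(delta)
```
[1, 1, 1, 37]
(7, 2, 1)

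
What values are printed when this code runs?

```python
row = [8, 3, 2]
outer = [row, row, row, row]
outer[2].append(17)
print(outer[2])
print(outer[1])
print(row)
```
[8, 3, 2, 17]
[8, 3, 2, 17]
[8, 3, 2, 17]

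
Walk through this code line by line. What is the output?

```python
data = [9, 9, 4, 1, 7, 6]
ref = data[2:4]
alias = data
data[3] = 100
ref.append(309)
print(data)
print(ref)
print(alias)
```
[9, 9, 4, 100, 7, 6]
[4, 1, 309]
[9, 9, 4, 100, 7, 6]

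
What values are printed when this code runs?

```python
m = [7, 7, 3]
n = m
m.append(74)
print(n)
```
[7, 7, 3, 74]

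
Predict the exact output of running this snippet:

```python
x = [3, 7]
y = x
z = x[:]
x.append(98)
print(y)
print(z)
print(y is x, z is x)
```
[3, 7, 98]
[3, 7]
True False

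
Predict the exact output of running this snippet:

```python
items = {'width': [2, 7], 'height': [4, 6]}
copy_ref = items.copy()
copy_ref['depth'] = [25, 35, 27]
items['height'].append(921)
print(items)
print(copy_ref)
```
{'width': [2, 7], 'height': [4, 6, 921]}
{'width': [2, 7], 'height': [4, 6, 921], 'depth': [25, 35, 27]}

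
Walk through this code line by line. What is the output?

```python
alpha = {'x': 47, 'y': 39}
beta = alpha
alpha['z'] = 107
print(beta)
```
{'x': 47, 'y': 39, 'z': 107}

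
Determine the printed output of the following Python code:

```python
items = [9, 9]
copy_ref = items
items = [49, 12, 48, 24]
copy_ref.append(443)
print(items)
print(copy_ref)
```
[49, 12, 48, 24]
[9, 9, 443]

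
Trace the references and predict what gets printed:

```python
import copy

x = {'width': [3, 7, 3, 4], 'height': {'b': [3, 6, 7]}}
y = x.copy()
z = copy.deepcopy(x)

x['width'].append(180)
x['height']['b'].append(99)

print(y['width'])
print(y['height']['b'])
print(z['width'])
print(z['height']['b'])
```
[3, 7, 3, 4, 180]
[3, 6, 7, 99]
[3, 7, 3, 4]
[3, 6, 7]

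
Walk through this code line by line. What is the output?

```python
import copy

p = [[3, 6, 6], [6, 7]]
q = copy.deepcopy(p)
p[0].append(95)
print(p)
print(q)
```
[[3, 6, 6, 95], [6, 7]]
[[3, 6, 6], [6, 7]]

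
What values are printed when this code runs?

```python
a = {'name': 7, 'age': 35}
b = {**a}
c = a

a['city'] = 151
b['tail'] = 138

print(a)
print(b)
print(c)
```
{'name': 7, 'age': 35, 'city': 151}
{'name': 7, 'age': 35, 'tail': 138}
{'name': 7, 'age': 35, 'city': 151}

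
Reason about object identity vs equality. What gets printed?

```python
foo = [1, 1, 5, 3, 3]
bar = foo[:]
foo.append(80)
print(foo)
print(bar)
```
[1, 1, 5, 3, 3, 80]
[1, 1, 5, 3, 3]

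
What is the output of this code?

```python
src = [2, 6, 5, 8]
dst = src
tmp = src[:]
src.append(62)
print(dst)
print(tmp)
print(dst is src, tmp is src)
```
[2, 6, 5, 8, 62]
[2, 6, 5, 8]
True False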